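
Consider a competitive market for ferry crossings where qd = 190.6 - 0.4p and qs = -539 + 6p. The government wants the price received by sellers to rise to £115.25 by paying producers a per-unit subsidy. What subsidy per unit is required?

Required subsidy s = £20 per unit

At a seller price of 115.25, quantity supplied is -539 + 6·115.25 = 152.5.
Buyers absorb 152.5 only when they pay pb with 190.6 − 0.4·pb = 152.5, i.e. pb = 95.25.
s = ps − pb = 115.25 − 95.25 = 20.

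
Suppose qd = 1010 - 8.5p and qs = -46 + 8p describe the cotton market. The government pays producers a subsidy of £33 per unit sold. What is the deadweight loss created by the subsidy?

Deadweight loss = £2244

Pre-subsidy: 1010 - 8.5p = -46 + 8p gives p* = 64, q* = 466.
With the subsidy, sellers receive ps = pb + 33 for each unit, where pb is the price buyers pay.
Supply in terms of pb becomes qs = -46 + 8(pb + 33) = 218 + 8pb. Setting this equal to demand: 1010 - 8.5pb = 218 + 8pb, so pb = 48.
Sellers receive ps = 48 + 33 = 81; q' = 1010 − 8.5·48 = 602.
The subsidy expands output by 602 − 466 = 136 past the efficient level; on those units the gap between marginal cost and willingness to pay runs from 0 up to 33.
DWL = ½ × 33 × 136 = 2244.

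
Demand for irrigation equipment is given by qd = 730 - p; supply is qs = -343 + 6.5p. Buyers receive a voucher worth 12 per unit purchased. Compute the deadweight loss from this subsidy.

Pre-subsidy: 730 - p = -343 + 6.5p gives p* = 2146/15, q* = 8804/15.
With the rebate, buyers effectively pay pb = ps − 12, where ps is the price sellers receive.
Demand in terms of ps becomes qd = 730 − 1(ps − 12) = 742 - ps. Setting this equal to supply: 742 - ps = -343 + 6.5ps, so ps = 434/3.
Buyers pay pb = 434/3 − 12 = 398/3; q' = -343 + 6.5·(434/3) = 1792/3.
The subsidy expands output by 1792/3 − 8804/15 = 10.4 past the efficient level; on those units the gap between marginal cost and willingness to pay runs from 0 up to 12.
DWL = ½ × 12 × 10.4 = 62.4.

Deadweight loss = 62.4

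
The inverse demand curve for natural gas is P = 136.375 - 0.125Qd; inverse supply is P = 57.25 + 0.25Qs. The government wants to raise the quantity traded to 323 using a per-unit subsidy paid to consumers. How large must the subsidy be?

At Q = 323, from the demand curve buyers pay Pb = 136.375 − 0.125·323 = 96; from the supply curve sellers need Ps = 57.25 + 0.25·323 = 138.
The subsidy must fill the gap: s = Ps − Pb = 138 − 96 = 42.

Required subsidy s = 42 per unit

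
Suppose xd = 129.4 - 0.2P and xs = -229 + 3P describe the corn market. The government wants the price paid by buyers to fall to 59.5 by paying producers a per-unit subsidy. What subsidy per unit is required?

At a buyer price of 59.5, quantity demanded is 129.4 − 0.2·59.5 = 117.5.
Sellers supply 117.5 only when they receive Ps with -229 + 3·Ps = 117.5, i.e. Ps = 115.5.
s = Ps − Pb = 115.5 − 59.5 = 56.

Required subsidy s = 56 per unit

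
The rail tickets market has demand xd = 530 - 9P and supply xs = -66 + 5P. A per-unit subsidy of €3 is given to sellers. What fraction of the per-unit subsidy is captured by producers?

Producer share = 9/14

Pre-subsidy: 530 - 9P = -66 + 5P gives P* = 298/7, x* = 1028/7.
With the subsidy, sellers receive Ps = Pb + 3 for each unit, where Pb is the price buyers pay.
Supply in terms of Pb becomes xs = -66 + 5(Pb + 3) = -51 + 5Pb. Setting this equal to demand: 530 - 9Pb = -51 + 5Pb, so Pb = 41.5.
Sellers receive Ps = 41.5 + 3 = 44.5; x' = 530 − 9·41.5 = 156.5.
Buyers' price falls by P* − Pb = 298/7 − 41.5 = 15/14; sellers' price rises by Ps − P* = 44.5 − 298/7 = 27/14.
So producers capture (27/14)/3 = 9/14 of each unit of subsidy.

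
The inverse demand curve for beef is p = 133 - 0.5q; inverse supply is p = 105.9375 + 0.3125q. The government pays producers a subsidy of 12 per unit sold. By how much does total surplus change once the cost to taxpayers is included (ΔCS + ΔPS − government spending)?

Net change in total surplus = -1152/13

Pre-subsidy: 133 - 0.5q = 105.9375 + 0.3125q gives q* = 433/13 and p* = 3025/26.
With the subsidy, sellers receive ps = pb + 12 for each unit, where pb is the price buyers pay.
On the curves, pb = 133 - 0.5q and ps = 105.9375 + 0.3125q; the wedge ps − pb = 12 gives 105.9375 + 0.3125q − (133 - 0.5q) = 12, so q' = 625/13.
Then pb = 133 − 0.5·(625/13) = 2833/26 and ps = 105.9375 + 0.3125·(625/13) = 3145/26.
ΔCS = ½(433/13 + 625/13)(3025/26 − 2833/26) = 50784/169; ΔPS = ½(433/13 + 625/13)(3145/26 − 3025/26) = 31740/169.
Government spending = 12 × 625/13 = 7500/13.
Net change = 50784/169 + 31740/169 − 7500/13 = -1152/13. The loss equals the DWL triangle ½·12·192/13.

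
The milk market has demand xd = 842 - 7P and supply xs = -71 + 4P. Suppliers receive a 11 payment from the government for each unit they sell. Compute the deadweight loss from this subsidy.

Pre-subsidy: 842 - 7P = -71 + 4P gives P* = 83, x* = 261.
With the subsidy, sellers receive Ps = Pb + 11 for each unit, where Pb is the price buyers pay.
Supply in terms of Pb becomes xs = -71 + 4(Pb + 11) = -27 + 4Pb. Setting this equal to demand: 842 - 7Pb = -27 + 4Pb, so Pb = 79.
Sellers receive Ps = 79 + 11 = 90; x' = 842 − 7·79 = 289.
The subsidy expands output by 289 − 261 = 28 past the efficient level; on those units the gap between marginal cost and willingness to pay runs from 0 up to 11.
DWL = ½ × 11 × 28 = 154.

Deadweight loss = 154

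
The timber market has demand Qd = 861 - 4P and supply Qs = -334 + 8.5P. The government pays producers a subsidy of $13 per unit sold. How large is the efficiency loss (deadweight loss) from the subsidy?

Pre-subsidy: 861 - 4P = -334 + 8.5P gives P* = 95.6, Q* = 478.6.
With the subsidy, sellers receive Ps = Pb + 13 for each unit, where Pb is the price buyers pay.
Supply in terms of Pb becomes Qs = -334 + 8.5(Pb + 13) = -223.5 + 8.5Pb. Setting this equal to demand: 861 - 4Pb = -223.5 + 8.5Pb, so Pb = 86.76.
Sellers receive Ps = 86.76 + 13 = 99.76; Q' = 861 − 4·86.76 = 513.96.
The subsidy expands output by 513.96 − 478.6 = 35.36 past the efficient level; on those units the gap between marginal cost and willingness to pay runs from 0 up to 13.
DWL = ½ × 13 × 35.36 = 229.84.

Deadweight loss = $229.84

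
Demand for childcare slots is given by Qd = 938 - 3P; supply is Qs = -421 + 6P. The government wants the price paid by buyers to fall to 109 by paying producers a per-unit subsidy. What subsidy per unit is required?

Required subsidy s = 63 per unit

At a buyer price of 109, quantity demanded is 938 − 3·109 = 611.
Sellers supply 611 only when they receive Ps with -421 + 6·Ps = 611, i.e. Ps = 172.
s = Ps − Pb = 172 − 109 = 63.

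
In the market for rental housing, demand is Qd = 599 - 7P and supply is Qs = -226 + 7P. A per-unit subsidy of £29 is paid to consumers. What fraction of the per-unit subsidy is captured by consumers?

Consumer share = 0.5

Pre-subsidy: 599 - 7P = -226 + 7P gives P* = 825/14, Q* = 186.5.
With the rebate, buyers effectively pay Pb = Ps − 29, where Ps is the price sellers receive.
Demand in terms of Ps becomes Qd = 599 − 7(Ps − 29) = 802 - 7Ps. Setting this equal to supply: 802 - 7Ps = -226 + 7Ps, so Ps = 514/7.
Buyers pay Pb = 514/7 − 29 = 311/7; Q' = -226 + 7·(514/7) = 288.
Buyers' price falls by P* − Pb = 825/14 − 311/7 = 14.5; sellers' price rises by Ps − P* = 514/7 − 825/14 = 14.5.
So consumers capture 14.5/29 = 0.5 of each unit of subsidy.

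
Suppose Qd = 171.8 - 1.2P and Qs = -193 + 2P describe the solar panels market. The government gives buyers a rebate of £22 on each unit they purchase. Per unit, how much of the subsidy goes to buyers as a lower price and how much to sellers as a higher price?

Buyers gain £13.75 per unit; sellers gain £8.25 per unit

Pre-subsidy: 171.8 - 1.2P = -193 + 2P gives P* = 114, Q* = 35.
With the rebate, buyers effectively pay Pb = Ps − 22, where Ps is the price sellers receive.
Demand in terms of Ps becomes Qd = 171.8 − 1.2(Ps − 22) = 198.2 - 1.2Ps. Setting this equal to supply: 198.2 - 1.2Ps = -193 + 2Ps, so Ps = 122.25.
Buyers pay Pb = 122.25 − 22 = 100.25; Q' = -193 + 2·122.25 = 51.5.
Buyers' price falls by P* − Pb = 114 − 100.25 = 13.75; sellers' price rises by Ps − P* = 122.25 − 114 = 8.25.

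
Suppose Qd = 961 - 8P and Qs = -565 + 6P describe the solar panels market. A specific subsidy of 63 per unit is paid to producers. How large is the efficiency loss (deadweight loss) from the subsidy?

Pre-subsidy: 961 - 8P = -565 + 6P gives P* = 109, Q* = 89.
With the subsidy, sellers receive Ps = Pb + 63 for each unit, where Pb is the price buyers pay.
Supply in terms of Pb becomes Qs = -565 + 6(Pb + 63) = -187 + 6Pb. Setting this equal to demand: 961 - 8Pb = -187 + 6Pb, so Pb = 82.
Sellers receive Ps = 82 + 63 = 145; Q' = 961 − 8·82 = 305.
The subsidy expands output by 305 − 89 = 216 past the efficient level; on those units the gap between marginal cost and willingness to pay runs from 0 up to 63.
DWL = ½ × 63 × 216 = 6804.

Deadweight loss = 6804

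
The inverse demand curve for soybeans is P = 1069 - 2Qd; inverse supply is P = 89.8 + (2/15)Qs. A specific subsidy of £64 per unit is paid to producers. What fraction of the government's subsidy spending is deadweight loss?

Pre-subsidy: 1069 - 2Q = 89.8 + (2/15)Q gives Q* = 459 and P* = 151.
With the subsidy, sellers receive Ps = Pb + 64 for each unit, where Pb is the price buyers pay.
On the curves, Pb = 1069 - 2Q and Ps = 89.8 + (2/15)Q; the wedge Ps − Pb = 64 gives 89.8 + (2/15)Q − (1069 - 2Q) = 64, so Q' = 489.
Then Pb = 1069 − 2·489 = 91 and Ps = 89.8 + (2/15)·489 = 155.
ΔCS = ½(459 + 489)(151 − 91) = 28440; ΔPS = ½(459 + 489)(155 − 151) = 1896.
Government spending = 64 × 489 = 31296.
DWL = ½ × 64 × (489 − 459) = 960; fraction = 960 / 31296 = 5/163.

DWL / government spending = 5/163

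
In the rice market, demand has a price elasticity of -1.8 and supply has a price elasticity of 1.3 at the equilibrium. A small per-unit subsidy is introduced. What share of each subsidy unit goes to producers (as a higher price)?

Producer share = 18/31

For a small subsidy around the equilibrium, the benefit split depends on the relative slopes, which at a point are proportional to the elasticities.
Buyer share = εs/(εs + |εd|) = 1.3/(1.3 + 1.8) = 13/31; seller share = |εd|/(εs + |εd|) = 18/31.
So producers capture 18/31 of the subsidy.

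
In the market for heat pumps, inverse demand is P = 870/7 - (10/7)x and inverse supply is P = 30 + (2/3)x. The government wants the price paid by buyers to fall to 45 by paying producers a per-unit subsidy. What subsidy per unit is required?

Required subsidy s = 22 per unit

At a buyer price of 45, quantity demanded is 87 − 0.7·45 = 55.5.
Sellers supply 55.5 only when they receive Ps = 30 + (2/3)·55.5 = 67.
s = Ps − Pb = 67 − 45 = 22.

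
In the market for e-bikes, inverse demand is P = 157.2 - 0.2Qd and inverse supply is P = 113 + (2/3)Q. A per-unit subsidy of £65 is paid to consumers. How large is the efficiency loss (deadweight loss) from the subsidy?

Deadweight loss = £2437.5

Pre-subsidy: 157.2 - 0.2Q = 113 + (2/3)Q gives Q* = 51 and P* = 147.
With the rebate, buyers effectively pay Pb = Ps − 65, where Ps is the price sellers receive.
On the curves, Pb = 157.2 - 0.2Q and Ps = 113 + (2/3)Q; the wedge Ps − Pb = 65 gives 113 + (2/3)Q − (157.2 - 0.2Q) = 65, so Q' = 126.
Then Pb = 157.2 − 0.2·126 = 132 and Ps = 113 + (2/3)·126 = 197.
The subsidy expands output by 126 − 51 = 75 past the efficient level; on those units the gap between marginal cost and willingness to pay runs from 0 up to 65.
DWL = ½ × 65 × 75 = 2437.5.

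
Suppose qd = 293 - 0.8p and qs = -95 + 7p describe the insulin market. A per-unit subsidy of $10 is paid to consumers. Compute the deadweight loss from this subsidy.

Deadweight loss = 1400/39

Pre-subsidy: 293 - 0.8p = -95 + 7p gives p* = 1940/39, q* = 9875/39.
With the rebate, buyers effectively pay pb = ps − 10, where ps is the price sellers receive.
Demand in terms of ps becomes qd = 293 − 0.8(ps − 10) = 301 - 0.8ps. Setting this equal to supply: 301 - 0.8ps = -95 + 7ps, so ps = 660/13.
Buyers pay pb = 660/13 − 10 = 530/13; q' = -95 + 7·(660/13) = 3385/13.
The subsidy expands output by 3385/13 − 9875/39 = 280/39 past the efficient level; on those units the gap between marginal cost and willingness to pay runs from 0 up to 10.
DWL = ½ × 10 × 280/39 = 1400/39.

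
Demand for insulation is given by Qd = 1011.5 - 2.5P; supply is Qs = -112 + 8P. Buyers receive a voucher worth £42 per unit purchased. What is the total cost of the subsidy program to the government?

Government cost = £34608

Pre-subsidy: 1011.5 - 2.5P = -112 + 8P gives P* = 107, Q* = 744.
With the rebate, buyers effectively pay Pb = Ps − 42, where Ps is the price sellers receive.
Demand in terms of Ps becomes Qd = 1011.5 − 2.5(Ps − 42) = 1116.5 - 2.5Ps. Setting this equal to supply: 1116.5 - 2.5Ps = -112 + 8Ps, so Ps = 117.
Buyers pay Pb = 117 − 42 = 75; Q' = -112 + 8·117 = 824.
Government outlay = subsidy × quantity = 42 × 824 = 34608.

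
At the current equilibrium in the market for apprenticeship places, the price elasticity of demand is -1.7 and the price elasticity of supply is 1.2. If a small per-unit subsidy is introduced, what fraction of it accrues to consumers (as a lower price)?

For a small subsidy around the equilibrium, the benefit split depends on the relative slopes, which at a point are proportional to the elasticities.
Buyer share = εs/(εs + |εd|) = 1.2/(1.2 + 1.7) = 12/29; seller share = |εd|/(εs + |εd|) = 17/29.

Consumer share = 12/29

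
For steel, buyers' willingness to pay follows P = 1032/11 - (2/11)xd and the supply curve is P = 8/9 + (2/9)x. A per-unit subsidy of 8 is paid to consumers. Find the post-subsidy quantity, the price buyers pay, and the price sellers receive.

x' = 249.8; buyers pay 48.4; sellers receive 56.4

Pre-subsidy: 1032/11 - (2/11)x = 8/9 + (2/9)x gives x* = 230 and P* = 52.
With the rebate, buyers effectively pay Pb = Ps − 8, where Ps is the price sellers receive.
On the curves, Pb = 1032/11 - (2/11)x and Ps = 8/9 + (2/9)x; the wedge Ps − Pb = 8 gives 8/9 + (2/9)x − (1032/11 - (2/11)x) = 8, so x' = 249.8.
Then Pb = 1032/11 − (2/11)·249.8 = 48.4 and Ps = 8/9 + (2/9)·249.8 = 56.4.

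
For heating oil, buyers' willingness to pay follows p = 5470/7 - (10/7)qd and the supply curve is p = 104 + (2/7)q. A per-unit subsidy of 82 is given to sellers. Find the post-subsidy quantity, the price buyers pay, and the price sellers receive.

Pre-subsidy: 5470/7 - (10/7)q = 104 + (2/7)q gives q* = 2371/6 and p* = 4555/21.
With the subsidy, sellers receive ps = pb + 82 for each unit, where pb is the price buyers pay.
On the curves, pb = 5470/7 - (10/7)q and ps = 104 + (2/7)q; the wedge ps − pb = 82 gives 104 + (2/7)q − (5470/7 - (10/7)q) = 82, so q' = 443.
Then pb = 5470/7 − (10/7)·443 = 1040/7 and ps = 104 + (2/7)·443 = 1614/7.

q' = 443; buyers pay 1040/7; sellers receive 1614/7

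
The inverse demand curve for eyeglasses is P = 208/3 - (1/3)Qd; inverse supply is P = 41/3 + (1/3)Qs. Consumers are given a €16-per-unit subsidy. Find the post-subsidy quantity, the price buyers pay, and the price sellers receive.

Pre-subsidy: 208/3 - (1/3)Q = 41/3 + (1/3)Q gives Q* = 83.5 and P* = 41.5.
With the rebate, buyers effectively pay Pb = Ps − 16, where Ps is the price sellers receive.
On the curves, Pb = 208/3 - (1/3)Q and Ps = 41/3 + (1/3)Q; the wedge Ps − Pb = 16 gives 41/3 + (1/3)Q − (208/3 - (1/3)Q) = 16, so Q' = 107.5.
Then Pb = 208/3 − (1/3)·107.5 = 33.5 and Ps = 41/3 + (1/3)·107.5 = 49.5.

Q' = 107.5; buyers pay €33.5; sellers receive €49.5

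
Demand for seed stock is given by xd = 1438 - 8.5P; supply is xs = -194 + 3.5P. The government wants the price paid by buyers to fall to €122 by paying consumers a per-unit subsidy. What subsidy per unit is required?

Required subsidy s = €48 per unit

At a buyer price of 122, quantity demanded is 1438 − 8.5·122 = 401.
Sellers supply 401 only when they receive Ps with -194 + 3.5·Ps = 401, i.e. Ps = 170.
s = Ps − Pb = 170 − 122 = 48.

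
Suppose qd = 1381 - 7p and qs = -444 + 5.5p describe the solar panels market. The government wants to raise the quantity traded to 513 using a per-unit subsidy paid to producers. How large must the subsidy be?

Required subsidy s = 50 per unit

At q = 513, invert demand for the buyer price: pb = (1381 − 513)/7 = 124; invert supply for the seller price: ps = (513 − (-444))/5.5 = 174.
The subsidy must fill the gap: s = ps − pb = 174 − 124 = 50.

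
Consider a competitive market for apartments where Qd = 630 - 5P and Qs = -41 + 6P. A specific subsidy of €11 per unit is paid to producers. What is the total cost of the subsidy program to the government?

Government cost = €3905

Pre-subsidy: 630 - 5P = -41 + 6P gives P* = 61, Q* = 325.
With the subsidy, sellers receive Ps = Pb + 11 for each unit, where Pb is the price buyers pay.
Supply in terms of Pb becomes Qs = -41 + 6(Pb + 11) = 25 + 6Pb. Setting this equal to demand: 630 - 5Pb = 25 + 6Pb, so Pb = 55.
Sellers receive Ps = 55 + 11 = 66; Q' = 630 − 5·55 = 355.
Government outlay = subsidy × quantity = 11 × 355 = 3905.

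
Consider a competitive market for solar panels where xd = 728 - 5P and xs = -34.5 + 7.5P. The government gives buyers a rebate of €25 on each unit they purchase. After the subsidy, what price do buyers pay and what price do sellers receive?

Buyers pay €46; sellers receive €71

Pre-subsidy: 728 - 5P = -34.5 + 7.5P gives P* = 61, x* = 423.
With the rebate, buyers effectively pay Pb = Ps − 25, where Ps is the price sellers receive.
Demand in terms of Ps becomes xd = 728 − 5(Ps − 25) = 853 - 5Ps. Setting this equal to supply: 853 - 5Ps = -34.5 + 7.5Ps, so Ps = 71.
Buyers pay Pb = 71 − 25 = 46; x' = -34.5 + 7.5·71 = 498.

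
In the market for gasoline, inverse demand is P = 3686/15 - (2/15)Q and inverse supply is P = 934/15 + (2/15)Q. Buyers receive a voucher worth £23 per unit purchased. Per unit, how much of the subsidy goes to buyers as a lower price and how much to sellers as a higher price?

Buyers gain £11.5 per unit; sellers gain £11.5 per unit

Pre-subsidy: 3686/15 - (2/15)Q = 934/15 + (2/15)Q gives Q* = 688 and P* = 154.
With the rebate, buyers effectively pay Pb = Ps − 23, where Ps is the price sellers receive.
On the curves, Pb = 3686/15 - (2/15)Q and Ps = 934/15 + (2/15)Q; the wedge Ps − Pb = 23 gives 934/15 + (2/15)Q − (3686/15 - (2/15)Q) = 23, so Q' = 774.25.
Then Pb = 3686/15 − (2/15)·774.25 = 142.5 and Ps = 934/15 + (2/15)·774.25 = 165.5.
Buyers' price falls by P* − Pb = 154 − 142.5 = 11.5; sellers' price rises by Ps − P* = 165.5 − 154 = 11.5.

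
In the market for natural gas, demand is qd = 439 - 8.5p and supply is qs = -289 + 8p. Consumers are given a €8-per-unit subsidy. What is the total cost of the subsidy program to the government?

Government cost = 25592/33

Pre-subsidy: 439 - 8.5p = -289 + 8p gives p* = 1456/33, q* = 2111/33.
With the rebate, buyers effectively pay pb = ps − 8, where ps is the price sellers receive.
Demand in terms of ps becomes qd = 439 − 8.5(ps − 8) = 507 - 8.5ps. Setting this equal to supply: 507 - 8.5ps = -289 + 8ps, so ps = 1592/33.
Buyers pay pb = 1592/33 − 8 = 1328/33; q' = -289 + 8·(1592/33) = 3199/33.
Government outlay = subsidy × quantity = 8 × 3199/33 = 25592/33.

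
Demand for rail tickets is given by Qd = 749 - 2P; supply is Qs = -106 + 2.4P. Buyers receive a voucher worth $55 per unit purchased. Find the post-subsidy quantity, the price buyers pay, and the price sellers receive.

Q' = 4624/11; buyers pay 3615/22; sellers receive 4825/22

Pre-subsidy: 749 - 2P = -106 + 2.4P gives P* = 4275/22, Q* = 3964/11.
With the rebate, buyers effectively pay Pb = Ps − 55, where Ps is the price sellers receive.
Demand in terms of Ps becomes Qd = 749 − 2(Ps − 55) = 859 - 2Ps. Setting this equal to supply: 859 - 2Ps = -106 + 2.4Ps, so Ps = 4825/22.
Buyers pay Pb = 4825/22 − 55 = 3615/22; Q' = -106 + 2.4·(4825/22) = 4624/11.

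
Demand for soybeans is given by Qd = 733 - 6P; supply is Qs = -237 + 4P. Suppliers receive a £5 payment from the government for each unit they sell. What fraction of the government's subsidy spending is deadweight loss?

Pre-subsidy: 733 - 6P = -237 + 4P gives P* = 97, Q* = 151.
With the subsidy, sellers receive Ps = Pb + 5 for each unit, where Pb is the price buyers pay.
Supply in terms of Pb becomes Qs = -237 + 4(Pb + 5) = -217 + 4Pb. Setting this equal to demand: 733 - 6Pb = -217 + 4Pb, so Pb = 95.
Sellers receive Ps = 95 + 5 = 100; Q' = 733 − 6·95 = 163.
ΔCS = ½(151 + 163)(97 − 95) = 314; ΔPS = ½(151 + 163)(100 − 97) = 471.
Government spending = 5 × 163 = 815.
DWL = ½ × 5 × (163 − 151) = 30; fraction = 30 / 815 = 6/163.

DWL / government spending = 6/163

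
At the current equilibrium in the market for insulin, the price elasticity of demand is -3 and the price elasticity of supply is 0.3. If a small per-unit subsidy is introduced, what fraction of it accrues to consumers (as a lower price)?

Consumer share = 1/11

For a small subsidy around the equilibrium, the benefit split depends on the relative slopes, which at a point are proportional to the elasticities.
Buyer share = εs/(εs + |εd|) = 0.3/(0.3 + 3) = 1/11; seller share = |εd|/(εs + |εd|) = 10/11.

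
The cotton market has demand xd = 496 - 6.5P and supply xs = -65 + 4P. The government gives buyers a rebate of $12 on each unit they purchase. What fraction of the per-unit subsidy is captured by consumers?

Pre-subsidy: 496 - 6.5P = -65 + 4P gives P* = 374/7, x* = 1041/7.
With the rebate, buyers effectively pay Pb = Ps − 12, where Ps is the price sellers receive.
Demand in terms of Ps becomes xd = 496 − 6.5(Ps − 12) = 574 - 6.5Ps. Setting this equal to supply: 574 - 6.5Ps = -65 + 4Ps, so Ps = 426/7.
Buyers pay Pb = 426/7 − 12 = 342/7; x' = -65 + 4·(426/7) = 1249/7.
Buyers' price falls by P* − Pb = 374/7 − 342/7 = 32/7; sellers' price rises by Ps − P* = 426/7 − 374/7 = 52/7.
So consumers capture (32/7)/12 = 8/21 of each unit of subsidy.

Consumer share = 8/21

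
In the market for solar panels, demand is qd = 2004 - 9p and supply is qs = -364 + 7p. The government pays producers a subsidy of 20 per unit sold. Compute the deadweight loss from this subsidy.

Deadweight loss = 787.5

Pre-subsidy: 2004 - 9p = -364 + 7p gives p* = 148, q* = 672.
With the subsidy, sellers receive ps = pb + 20 for each unit, where pb is the price buyers pay.
Supply in terms of pb becomes qs = -364 + 7(pb + 20) = -224 + 7pb. Setting this equal to demand: 2004 - 9pb = -224 + 7pb, so pb = 139.25.
Sellers receive ps = 139.25 + 20 = 159.25; q' = 2004 − 9·139.25 = 750.75.
The subsidy expands output by 750.75 − 672 = 78.75 past the efficient level; on those units the gap between marginal cost and willingness to pay runs from 0 up to 20.
DWL = ½ × 20 × 78.75 = 787.5.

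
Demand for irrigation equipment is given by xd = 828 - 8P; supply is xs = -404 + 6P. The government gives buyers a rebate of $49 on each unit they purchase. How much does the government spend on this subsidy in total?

Government cost = $14308

Pre-subsidy: 828 - 8P = -404 + 6P gives P* = 88, x* = 124.
With the rebate, buyers effectively pay Pb = Ps − 49, where Ps is the price sellers receive.
Demand in terms of Ps becomes xd = 828 − 8(Ps − 49) = 1220 - 8Ps. Setting this equal to supply: 1220 - 8Ps = -404 + 6Ps, so Ps = 116.
Buyers pay Pb = 116 − 49 = 67; x' = -404 + 6·116 = 292.
Government outlay = subsidy × quantity = 49 × 292 = 14308.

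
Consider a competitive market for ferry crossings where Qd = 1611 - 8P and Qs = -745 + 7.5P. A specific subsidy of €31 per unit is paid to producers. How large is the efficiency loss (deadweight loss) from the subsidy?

Pre-subsidy: 1611 - 8P = -745 + 7.5P gives P* = 152, Q* = 395.
With the subsidy, sellers receive Ps = Pb + 31 for each unit, where Pb is the price buyers pay.
Supply in terms of Pb becomes Qs = -745 + 7.5(Pb + 31) = -512.5 + 7.5Pb. Setting this equal to demand: 1611 - 8Pb = -512.5 + 7.5Pb, so Pb = 137.
Sellers receive Ps = 137 + 31 = 168; Q' = 1611 − 8·137 = 515.
The subsidy expands output by 515 − 395 = 120 past the efficient level; on those units the gap between marginal cost and willingness to pay runs from 0 up to 31.
DWL = ½ × 31 × 120 = 1860.

Deadweight loss = €1860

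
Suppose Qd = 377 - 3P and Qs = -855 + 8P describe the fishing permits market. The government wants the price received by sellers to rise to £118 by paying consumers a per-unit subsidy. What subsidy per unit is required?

Required subsidy s = £22 per unit

At a seller price of 118, quantity supplied is -855 + 8·118 = 89.
Buyers absorb 89 only when they pay Pb with 377 − 3·Pb = 89, i.e. Pb = 96.
s = Ps − Pb = 118 − 96 = 22.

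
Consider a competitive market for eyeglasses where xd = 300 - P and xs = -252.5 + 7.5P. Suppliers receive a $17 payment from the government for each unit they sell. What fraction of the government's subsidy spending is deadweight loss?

Pre-subsidy: 300 - P = -252.5 + 7.5P gives P* = 65, x* = 235.
With the subsidy, sellers receive Ps = Pb + 17 for each unit, where Pb is the price buyers pay.
Supply in terms of Pb becomes xs = -252.5 + 7.5(Pb + 17) = -125 + 7.5Pb. Setting this equal to demand: 300 - Pb = -125 + 7.5Pb, so Pb = 50.
Sellers receive Ps = 50 + 17 = 67; x' = 300 − 1·50 = 250.
ΔCS = ½(235 + 250)(65 − 50) = 3637.5; ΔPS = ½(235 + 250)(67 − 65) = 485.
Government spending = 17 × 250 = 4250.
DWL = ½ × 17 × (250 − 235) = 127.5; fraction = 127.5 / 4250 = 0.03.

DWL / government spending = 0.03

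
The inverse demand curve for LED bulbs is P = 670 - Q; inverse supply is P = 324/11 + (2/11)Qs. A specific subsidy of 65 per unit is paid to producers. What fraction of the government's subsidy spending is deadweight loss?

Pre-subsidy: 670 - Q = 324/11 + (2/11)Q gives Q* = 542 and P* = 128.
With the subsidy, sellers receive Ps = Pb + 65 for each unit, where Pb is the price buyers pay.
On the curves, Pb = 670 - Q and Ps = 324/11 + (2/11)Q; the wedge Ps − Pb = 65 gives 324/11 + (2/11)Q − (670 - Q) = 65, so Q' = 597.
Then Pb = 670 − 1·597 = 73 and Ps = 324/11 + (2/11)·597 = 138.
ΔCS = ½(542 + 597)(128 − 73) = 31322.5; ΔPS = ½(542 + 597)(138 − 128) = 5695.
Government spending = 65 × 597 = 38805.
DWL = ½ × 65 × (597 − 542) = 1787.5; fraction = 1787.5 / 38805 = 55/1194.

DWL / government spending = 55/1194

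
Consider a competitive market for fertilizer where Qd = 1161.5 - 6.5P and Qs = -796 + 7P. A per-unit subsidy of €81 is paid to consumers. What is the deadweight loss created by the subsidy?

Deadweight loss = €11056.5

Pre-subsidy: 1161.5 - 6.5P = -796 + 7P gives P* = 145, Q* = 219.
With the rebate, buyers effectively pay Pb = Ps − 81, where Ps is the price sellers receive.
Demand in terms of Ps becomes Qd = 1161.5 − 6.5(Ps − 81) = 1688 - 6.5Ps. Setting this equal to supply: 1688 - 6.5Ps = -796 + 7Ps, so Ps = 184.
Buyers pay Pb = 184 − 81 = 103; Q' = -796 + 7·184 = 492.
The subsidy expands output by 492 − 219 = 273 past the efficient level; on those units the gap between marginal cost and willingness to pay runs from 0 up to 81.
DWL = ½ × 81 × 273 = 11056.5.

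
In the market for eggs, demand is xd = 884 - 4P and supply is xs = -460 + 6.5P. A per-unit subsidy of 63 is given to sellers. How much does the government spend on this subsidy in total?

Pre-subsidy: 884 - 4P = -460 + 6.5P gives P* = 128, x* = 372.
With the subsidy, sellers receive Ps = Pb + 63 for each unit, where Pb is the price buyers pay.
Supply in terms of Pb becomes xs = -460 + 6.5(Pb + 63) = -50.5 + 6.5Pb. Setting this equal to demand: 884 - 4Pb = -50.5 + 6.5Pb, so Pb = 89.
Sellers receive Ps = 89 + 63 = 152; x' = 884 − 4·89 = 528.
Government outlay = subsidy × quantity = 63 × 528 = 33264.

Government cost = 33264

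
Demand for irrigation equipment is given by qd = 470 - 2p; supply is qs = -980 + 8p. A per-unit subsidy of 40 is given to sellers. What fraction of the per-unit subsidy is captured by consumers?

Consumer share = 0.8

Pre-subsidy: 470 - 2p = -980 + 8p gives p* = 145, q* = 180.
With the subsidy, sellers receive ps = pb + 40 for each unit, where pb is the price buyers pay.
Supply in terms of pb becomes qs = -980 + 8(pb + 40) = -660 + 8pb. Setting this equal to demand: 470 - 2pb = -660 + 8pb, so pb = 113.
Sellers receive ps = 113 + 40 = 153; q' = 470 − 2·113 = 244.
Buyers' price falls by p* − pb = 145 − 113 = 32; sellers' price rises by ps − p* = 153 − 145 = 8.
So consumers capture 32/40 = 0.8 of each unit of subsidy.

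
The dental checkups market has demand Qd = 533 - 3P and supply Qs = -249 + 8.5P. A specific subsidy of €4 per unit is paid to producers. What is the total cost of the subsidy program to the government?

Pre-subsidy: 533 - 3P = -249 + 8.5P gives P* = 68, Q* = 329.
With the subsidy, sellers receive Ps = Pb + 4 for each unit, where Pb is the price buyers pay.
Supply in terms of Pb becomes Qs = -249 + 8.5(Pb + 4) = -215 + 8.5Pb. Setting this equal to demand: 533 - 3Pb = -215 + 8.5Pb, so Pb = 1496/23.
Sellers receive Ps = 1496/23 + 4 = 1588/23; Q' = 533 − 3·(1496/23) = 7771/23.
Government outlay = subsidy × quantity = 4 × 7771/23 = 31084/23.

Government cost = 31084/23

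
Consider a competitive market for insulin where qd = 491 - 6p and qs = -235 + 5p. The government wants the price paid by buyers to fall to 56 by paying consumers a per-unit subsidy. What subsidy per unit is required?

Required subsidy s = 22 per unit

At a buyer price of 56, quantity demanded is 491 − 6·56 = 155.
Sellers supply 155 only when they receive ps with -235 + 5·ps = 155, i.e. ps = 78.
s = ps − pb = 78 − 56 = 22.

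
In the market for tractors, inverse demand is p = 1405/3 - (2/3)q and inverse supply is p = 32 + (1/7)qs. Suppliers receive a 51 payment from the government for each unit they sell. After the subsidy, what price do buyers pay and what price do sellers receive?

Pre-subsidy: 1405/3 - (2/3)q = 32 + (1/7)q gives q* = 539 and p* = 109.
With the subsidy, sellers receive ps = pb + 51 for each unit, where pb is the price buyers pay.
On the curves, pb = 1405/3 - (2/3)q and ps = 32 + (1/7)q; the wedge ps − pb = 51 gives 32 + (1/7)q − (1405/3 - (2/3)q) = 51, so q' = 602.
Then pb = 1405/3 − (2/3)·602 = 67 and ps = 32 + (1/7)·602 = 118.

Buyers pay 67; sellers receive 118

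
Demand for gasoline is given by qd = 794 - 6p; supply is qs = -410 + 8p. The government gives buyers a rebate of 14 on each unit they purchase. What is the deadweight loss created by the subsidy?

Deadweight loss = 336

Pre-subsidy: 794 - 6p = -410 + 8p gives p* = 86, q* = 278.
With the rebate, buyers effectively pay pb = ps − 14, where ps is the price sellers receive.
Demand in terms of ps becomes qd = 794 − 6(ps − 14) = 878 - 6ps. Setting this equal to supply: 878 - 6ps = -410 + 8ps, so ps = 92.
Buyers pay pb = 92 − 14 = 78; q' = -410 + 8·92 = 326.
The subsidy expands output by 326 − 278 = 48 past the efficient level; on those units the gap between marginal cost and willingness to pay runs from 0 up to 14.
DWL = ½ × 14 × 48 = 336.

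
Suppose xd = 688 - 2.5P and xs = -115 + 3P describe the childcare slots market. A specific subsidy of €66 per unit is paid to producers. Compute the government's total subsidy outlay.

Government cost = €27258

Pre-subsidy: 688 - 2.5P = -115 + 3P gives P* = 146, x* = 323.
With the subsidy, sellers receive Ps = Pb + 66 for each unit, where Pb is the price buyers pay.
Supply in terms of Pb becomes xs = -115 + 3(Pb + 66) = 83 + 3Pb. Setting this equal to demand: 688 - 2.5Pb = 83 + 3Pb, so Pb = 110.
Sellers receive Ps = 110 + 66 = 176; x' = 688 − 2.5·110 = 413.
Government outlay = subsidy × quantity = 66 × 413 = 27258.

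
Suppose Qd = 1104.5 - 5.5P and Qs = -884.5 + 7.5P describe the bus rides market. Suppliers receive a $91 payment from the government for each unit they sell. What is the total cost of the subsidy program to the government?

Government cost = $50209.25

Pre-subsidy: 1104.5 - 5.5P = -884.5 + 7.5P gives P* = 153, Q* = 263.
With the subsidy, sellers receive Ps = Pb + 91 for each unit, where Pb is the price buyers pay.
Supply in terms of Pb becomes Qs = -884.5 + 7.5(Pb + 91) = -202 + 7.5Pb. Setting this equal to demand: 1104.5 - 5.5Pb = -202 + 7.5Pb, so Pb = 100.5.
Sellers receive Ps = 100.5 + 91 = 191.5; Q' = 1104.5 − 5.5·100.5 = 551.75.
Government outlay = subsidy × quantity = 91 × 551.75 = 50209.25.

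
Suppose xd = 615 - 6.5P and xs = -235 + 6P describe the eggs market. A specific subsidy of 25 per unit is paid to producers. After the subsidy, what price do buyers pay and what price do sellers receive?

Pre-subsidy: 615 - 6.5P = -235 + 6P gives P* = 68, x* = 173.
With the subsidy, sellers receive Ps = Pb + 25 for each unit, where Pb is the price buyers pay.
Supply in terms of Pb becomes xs = -235 + 6(Pb + 25) = -85 + 6Pb. Setting this equal to demand: 615 - 6.5Pb = -85 + 6Pb, so Pb = 56.
Sellers receive Ps = 56 + 25 = 81; x' = 615 − 6.5·56 = 251.

Buyers pay 56; sellers receive 81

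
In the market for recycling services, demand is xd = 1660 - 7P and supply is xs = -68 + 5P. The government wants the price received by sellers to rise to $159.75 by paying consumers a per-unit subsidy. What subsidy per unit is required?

At a seller price of 159.75, quantity supplied is -68 + 5·159.75 = 730.75.
Buyers absorb 730.75 only when they pay Pb with 1660 − 7·Pb = 730.75, i.e. Pb = 132.75.
s = Ps − Pb = 159.75 − 132.75 = 27.

Required subsidy s = $27 per unit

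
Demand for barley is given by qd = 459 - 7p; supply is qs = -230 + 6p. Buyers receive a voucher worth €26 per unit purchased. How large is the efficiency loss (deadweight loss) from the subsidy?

Deadweight loss = €1092

Pre-subsidy: 459 - 7p = -230 + 6p gives p* = 53, q* = 88.
With the rebate, buyers effectively pay pb = ps − 26, where ps is the price sellers receive.
Demand in terms of ps becomes qd = 459 − 7(ps − 26) = 641 - 7ps. Setting this equal to supply: 641 - 7ps = -230 + 6ps, so ps = 67.
Buyers pay pb = 67 − 26 = 41; q' = -230 + 6·67 = 172.
The subsidy expands output by 172 − 88 = 84 past the efficient level; on those units the gap between marginal cost and willingness to pay runs from 0 up to 26.
DWL = ½ × 26 × 84 = 1092.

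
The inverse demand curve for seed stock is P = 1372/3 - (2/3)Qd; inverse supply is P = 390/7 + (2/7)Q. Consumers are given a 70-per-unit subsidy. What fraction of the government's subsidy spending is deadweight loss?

Pre-subsidy: 1372/3 - (2/3)Q = 390/7 + (2/7)Q gives Q* = 421.7 and P* = 176.2.
With the rebate, buyers effectively pay Pb = Ps − 70, where Ps is the price sellers receive.
On the curves, Pb = 1372/3 - (2/3)Q and Ps = 390/7 + (2/7)Q; the wedge Ps − Pb = 70 gives 390/7 + (2/7)Q − (1372/3 - (2/3)Q) = 70, so Q' = 495.2.
Then Pb = 1372/3 − (2/3)·495.2 = 127.2 and Ps = 390/7 + (2/7)·495.2 = 197.2.
ΔCS = ½(421.7 + 495.2)(176.2 − 127.2) = 22464.05; ΔPS = ½(421.7 + 495.2)(197.2 − 176.2) = 9627.45.
Government spending = 70 × 495.2 = 34664.
DWL = ½ × 70 × (495.2 − 421.7) = 2572.5; fraction = 2572.5 / 34664 = 735/9904.

DWL / government spending = 735/9904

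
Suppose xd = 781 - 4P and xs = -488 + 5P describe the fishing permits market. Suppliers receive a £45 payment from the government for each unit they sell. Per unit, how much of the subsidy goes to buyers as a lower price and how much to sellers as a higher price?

Buyers gain £25 per unit; sellers gain £20 per unit

Pre-subsidy: 781 - 4P = -488 + 5P gives P* = 141, x* = 217.
With the subsidy, sellers receive Ps = Pb + 45 for each unit, where Pb is the price buyers pay.
Supply in terms of Pb becomes xs = -488 + 5(Pb + 45) = -263 + 5Pb. Setting this equal to demand: 781 - 4Pb = -263 + 5Pb, so Pb = 116.
Sellers receive Ps = 116 + 45 = 161; x' = 781 − 4·116 = 317.
Buyers' price falls by P* − Pb = 141 − 116 = 25; sellers' price rises by Ps − P* = 161 − 141 = 20.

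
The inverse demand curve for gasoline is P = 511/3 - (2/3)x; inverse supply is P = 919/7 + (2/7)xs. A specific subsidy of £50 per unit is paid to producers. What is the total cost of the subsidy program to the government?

Government cost = £4675

Pre-subsidy: 511/3 - (2/3)x = 919/7 + (2/7)x gives x* = 41 and P* = 143.
With the subsidy, sellers receive Ps = Pb + 50 for each unit, where Pb is the price buyers pay.
On the curves, Pb = 511/3 - (2/3)x and Ps = 919/7 + (2/7)x; the wedge Ps − Pb = 50 gives 919/7 + (2/7)x − (511/3 - (2/3)x) = 50, so x' = 93.5.
Then Pb = 511/3 − (2/3)·93.5 = 108 and Ps = 919/7 + (2/7)·93.5 = 158.
Government outlay = subsidy × quantity = 50 × 93.5 = 4675.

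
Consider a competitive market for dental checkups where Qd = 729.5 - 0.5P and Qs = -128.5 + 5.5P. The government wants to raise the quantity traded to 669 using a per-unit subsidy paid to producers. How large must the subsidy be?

Required subsidy s = 24 per unit

At Q = 669, invert demand for the buyer price: Pb = (729.5 − 669)/0.5 = 121; invert supply for the seller price: Ps = (669 − (-128.5))/5.5 = 145.
The subsidy must fill the gap: s = Ps − Pb = 145 − 121 = 24.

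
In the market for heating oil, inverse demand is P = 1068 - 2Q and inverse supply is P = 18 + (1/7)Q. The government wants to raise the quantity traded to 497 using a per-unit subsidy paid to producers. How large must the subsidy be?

Required subsidy s = 15 per unit

At Q = 497, from the demand curve buyers pay Pb = 1068 − 2·497 = 74; from the supply curve sellers need Ps = 18 + (1/7)·497 = 89.
The subsidy must fill the gap: s = Ps − Pb = 89 − 74 = 15.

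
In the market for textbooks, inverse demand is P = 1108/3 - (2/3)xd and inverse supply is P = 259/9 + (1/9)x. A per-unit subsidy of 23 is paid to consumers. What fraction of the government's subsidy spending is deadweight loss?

DWL / government spending = 207/6544

Pre-subsidy: 1108/3 - (2/3)x = 259/9 + (1/9)x gives x* = 3065/7 and P* = 542/7.
With the rebate, buyers effectively pay Pb = Ps − 23, where Ps is the price sellers receive.
On the curves, Pb = 1108/3 - (2/3)x and Ps = 259/9 + (1/9)x; the wedge Ps − Pb = 23 gives 259/9 + (1/9)x − (1108/3 - (2/3)x) = 23, so x' = 3272/7.
Then Pb = 1108/3 − (2/3)·(3272/7) = 404/7 and Ps = 259/9 + (1/9)·(3272/7) = 565/7.
ΔCS = ½(3065/7 + 3272/7)(542/7 − 404/7) = 437253/49; ΔPS = ½(3065/7 + 3272/7)(565/7 − 542/7) = 145751/98.
Government spending = 23 × 3272/7 = 75256/7.
DWL = ½ × 23 × (3272/7 − 3065/7) = 4761/14; fraction = (4761/14) / (75256/7) = 207/6544.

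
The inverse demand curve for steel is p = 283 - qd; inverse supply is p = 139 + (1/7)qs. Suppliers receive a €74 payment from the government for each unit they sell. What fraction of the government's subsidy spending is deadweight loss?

Pre-subsidy: 283 - q = 139 + (1/7)q gives q* = 126 and p* = 157.
With the subsidy, sellers receive ps = pb + 74 for each unit, where pb is the price buyers pay.
On the curves, pb = 283 - q and ps = 139 + (1/7)q; the wedge ps − pb = 74 gives 139 + (1/7)q − (283 - q) = 74, so q' = 190.75.
Then pb = 283 − 1·190.75 = 92.25 and ps = 139 + (1/7)·190.75 = 166.25.
ΔCS = ½(126 + 190.75)(157 − 92.25) = 10254.78125; ΔPS = ½(126 + 190.75)(166.25 − 157) = 1464.96875.
Government spending = 74 × 190.75 = 14115.5.
DWL = ½ × 74 × (190.75 − 126) = 2395.75; fraction = 2395.75 / 14115.5 = 37/218.

DWL / government spending = 37/218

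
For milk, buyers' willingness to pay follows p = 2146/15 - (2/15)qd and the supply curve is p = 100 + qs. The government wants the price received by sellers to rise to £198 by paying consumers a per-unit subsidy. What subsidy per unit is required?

Required subsidy s = £68 per unit

At a seller price of 198, quantity supplied is -100 + 1·198 = 98.
Buyers absorb 98 only when they pay pb = 2146/15 − (2/15)·98 = 130.
s = ps − pb = 198 − 130 = 68.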